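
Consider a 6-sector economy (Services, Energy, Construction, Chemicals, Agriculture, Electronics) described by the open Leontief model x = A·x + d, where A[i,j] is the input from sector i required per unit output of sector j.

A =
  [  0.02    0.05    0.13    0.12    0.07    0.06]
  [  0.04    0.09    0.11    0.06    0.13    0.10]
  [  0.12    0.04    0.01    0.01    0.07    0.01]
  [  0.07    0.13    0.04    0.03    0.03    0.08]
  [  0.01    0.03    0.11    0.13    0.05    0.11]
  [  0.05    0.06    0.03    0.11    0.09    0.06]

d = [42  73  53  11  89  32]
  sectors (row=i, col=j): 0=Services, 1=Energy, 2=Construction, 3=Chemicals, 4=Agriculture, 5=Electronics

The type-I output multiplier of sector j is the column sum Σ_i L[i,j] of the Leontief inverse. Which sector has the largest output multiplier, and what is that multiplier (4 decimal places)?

Chemicals (1.7694)

Form M = I − A:
  [  0.98   -0.05   -0.13   -0.12   -0.07   -0.06]
  [ -0.04    0.91   -0.11   -0.06   -0.13   -0.10]
  [ -0.12   -0.04    0.99   -0.01   -0.07   -0.01]
  [ -0.07   -0.13   -0.04    0.97   -0.03   -0.08]
  [ -0.01   -0.03   -0.11   -0.13    0.95   -0.11]
  [ -0.05   -0.06   -0.03   -0.11   -0.09    0.94]
Leontief inverse L = M⁻¹:
  [  1.0648    0.1014    0.1746    0.1684    0.1208    0.1091]
  [  0.0872    1.1467    0.1707    0.1282    0.1954    0.1631]
  [  0.1383    0.0673    1.0505    0.0508    0.1025    0.0435]
  [  0.1028    0.1753    0.0899    1.0813    0.0845    0.1281]
  [  0.0537    0.0817    0.1503    0.1785    1.0994    0.1576]
  [  0.0838    0.1091    0.0786    0.1624    0.1373    1.1115]
Total output x = L · d:
  x_0 = 1.0648·42 + 0.1014·73 + 0.1746·53 + 0.1684·11 + 0.1208·89 + 0.1091·32 = 77.4752
  x_1 = 0.0872·42 + 1.1467·73 + 0.1707·53 + 0.1282·11 + 0.1954·89 + 0.1631·32 = 120.4407
  x_2 = 0.1383·42 + 0.0673·73 + 1.0505·53 + 0.0508·11 + 0.1025·89 + 0.0435·32 = 77.4680
  x_3 = 0.1028·42 + 0.1753·73 + 0.0899·53 + 1.0813·11 + 0.0845·89 + 0.1281·32 = 45.3900
  x_4 = 0.0537·42 + 0.0817·73 + 0.1503·53 + 0.1785·11 + 1.0994·89 + 0.1576·32 = 121.0366
  x_5 = 0.0838·42 + 0.1091·73 + 0.0786·53 + 0.1624·11 + 0.1373·89 + 1.1115·32 = 65.2239
Output multipliers (column sums of L):
  Services: 1.5305
  Energy: 1.6814
  Construction: 1.7146
  Chemicals: 1.7694
  Agriculture: 1.7400
  Electronics: 1.7128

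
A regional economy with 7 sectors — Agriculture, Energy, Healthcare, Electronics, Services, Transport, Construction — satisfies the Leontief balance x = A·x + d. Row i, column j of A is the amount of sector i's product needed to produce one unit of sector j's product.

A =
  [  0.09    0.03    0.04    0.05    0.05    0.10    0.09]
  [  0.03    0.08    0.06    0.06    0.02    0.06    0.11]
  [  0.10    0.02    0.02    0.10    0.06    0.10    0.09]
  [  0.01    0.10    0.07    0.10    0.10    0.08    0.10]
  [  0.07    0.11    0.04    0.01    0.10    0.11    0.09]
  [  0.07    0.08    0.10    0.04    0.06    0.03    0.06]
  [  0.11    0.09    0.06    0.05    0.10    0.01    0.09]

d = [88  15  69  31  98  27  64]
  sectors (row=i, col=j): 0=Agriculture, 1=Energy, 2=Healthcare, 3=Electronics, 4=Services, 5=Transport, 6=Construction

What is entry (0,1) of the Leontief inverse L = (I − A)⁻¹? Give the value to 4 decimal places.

L[0,1] = 0.0935

Form M = I − A:
  [  0.91   -0.03   -0.04   -0.05   -0.05   -0.10   -0.09]
  [ -0.03    0.92   -0.06   -0.06   -0.02   -0.06   -0.11]
  [ -0.10   -0.02    0.98   -0.10   -0.06   -0.10   -0.09]
  [ -0.01   -0.10   -0.07    0.90   -0.10   -0.08   -0.10]
  [ -0.07   -0.11   -0.04   -0.01    0.90   -0.11   -0.09]
  [ -0.07   -0.08   -0.10   -0.04   -0.06    0.97   -0.06]
  [ -0.11   -0.09   -0.06   -0.05   -0.10   -0.01    0.91]
Leontief inverse L = M⁻¹:
  [  1.1538    0.0935    0.0906    0.0979    0.1120    0.1566    0.1665]
  [  0.0872    1.1407    0.1068    0.1087    0.0772    0.1102    0.1839]
  [  0.1667    0.0924    1.0765    0.1534    0.1304    0.1631    0.1746]
  [  0.0831    0.1861    0.1329    1.1627    0.1791    0.1520    0.1994]
  [  0.1428    0.1862    0.0983    0.0621    1.1684    0.1759    0.1803]
  [  0.1311    0.1396    0.1448    0.0901    0.1180    1.0902    0.1376]
  [  0.1808    0.1624    0.1122    0.1044    0.1693    0.0802    1.1810]
Total output x = L · d:
  x_0 = 1.1538·88 + 0.0935·15 + 0.0906·69 + 0.0979·31 + 0.1120·98 + 0.1566·27 + 0.1665·64 = 138.0827
  x_1 = 0.0872·88 + 1.1407·15 + 0.1068·69 + 0.1087·31 + 0.0772·98 + 0.1102·27 + 0.1839·64 = 57.8342
  x_2 = 0.1667·88 + 0.0924·15 + 1.0765·69 + 0.1534·31 + 0.1304·98 + 0.1631·27 + 0.1746·64 = 123.4513
  x_3 = 0.0831·88 + 0.1861·15 + 0.1329·69 + 1.1627·31 + 0.1791·98 + 0.1520·27 + 0.1994·64 = 89.7299
  x_4 = 0.1428·88 + 0.1862·15 + 0.0983·69 + 0.0621·31 + 1.1684·98 + 0.1759·27 + 0.1803·64 = 154.8641
  x_5 = 0.1311·88 + 0.1396·15 + 0.1448·69 + 0.0901·31 + 0.1180·98 + 1.0902·27 + 0.1376·64 = 76.2255
  x_6 = 0.1808·88 + 0.1624·15 + 0.1122·69 + 0.1044·31 + 0.1693·98 + 0.0802·27 + 1.1810·64 = 123.6664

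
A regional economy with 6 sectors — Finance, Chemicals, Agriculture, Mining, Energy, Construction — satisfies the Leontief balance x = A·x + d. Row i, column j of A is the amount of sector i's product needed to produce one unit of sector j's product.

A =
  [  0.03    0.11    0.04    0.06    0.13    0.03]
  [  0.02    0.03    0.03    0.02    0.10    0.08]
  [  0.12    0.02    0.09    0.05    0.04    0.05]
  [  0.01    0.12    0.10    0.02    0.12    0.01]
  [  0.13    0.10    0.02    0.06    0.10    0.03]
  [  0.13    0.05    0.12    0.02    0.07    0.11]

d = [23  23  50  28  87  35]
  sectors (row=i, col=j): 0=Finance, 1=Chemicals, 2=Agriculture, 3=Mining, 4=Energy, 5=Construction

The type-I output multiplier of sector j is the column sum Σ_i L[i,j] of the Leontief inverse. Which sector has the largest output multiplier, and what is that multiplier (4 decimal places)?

Energy (1.9283)

Form M = I − A:
  [  0.97   -0.11   -0.04   -0.06   -0.13   -0.03]
  [ -0.02    0.97   -0.03   -0.02   -0.10   -0.08]
  [ -0.12   -0.02    0.91   -0.05   -0.04   -0.05]
  [ -0.01   -0.12   -0.10    0.98   -0.12   -0.01]
  [ -0.13   -0.10   -0.02   -0.06    0.90   -0.03]
  [ -0.13   -0.05   -0.12   -0.02   -0.07    0.89]
Leontief inverse L = M⁻¹:
  [  1.0785    0.1576    0.0745    0.0861    0.1929    0.0622]
  [  0.0632    1.0645    0.0594    0.0396    0.1436    0.1064]
  [  0.1656    0.0657    1.1294    0.0767    0.0978    0.0791]
  [  0.0593    0.1589    0.1320    1.0456    0.1747    0.0413]
  [  0.1771    0.1567    0.0571    0.0901    1.1736    0.0638]
  [  0.1987    0.1076    0.1739    0.0557    0.1457    1.1553]
Total output x = L · d:
  x_0 = 1.0785·23 + 0.1576·23 + 0.0745·50 + 0.0861·28 + 0.1929·87 + 0.0622·35 = 53.5260
  x_1 = 0.0632·23 + 1.0645·23 + 0.0594·50 + 0.0396·28 + 0.1436·87 + 0.1064·35 = 46.2366
  x_2 = 0.1656·23 + 0.0657·23 + 1.1294·50 + 0.0767·28 + 0.0978·87 + 0.0791·35 = 75.2101
  x_3 = 0.0593·23 + 0.1589·23 + 0.1320·50 + 1.0456·28 + 0.1747·87 + 0.0413·35 = 57.5465
  x_4 = 0.1771·23 + 0.1567·23 + 0.0571·50 + 0.0901·28 + 1.1736·87 + 0.0638·35 = 117.3903
  x_5 = 0.1987·23 + 0.1076·23 + 0.1739·50 + 0.0557·28 + 0.1457·87 + 1.1553·35 = 70.4086
Output multipliers (column sums of L):
  Finance: 1.7423
  Chemicals: 1.7110
  Agriculture: 1.6263
  Mining: 1.3938
  Energy: 1.9283
  Construction: 1.5082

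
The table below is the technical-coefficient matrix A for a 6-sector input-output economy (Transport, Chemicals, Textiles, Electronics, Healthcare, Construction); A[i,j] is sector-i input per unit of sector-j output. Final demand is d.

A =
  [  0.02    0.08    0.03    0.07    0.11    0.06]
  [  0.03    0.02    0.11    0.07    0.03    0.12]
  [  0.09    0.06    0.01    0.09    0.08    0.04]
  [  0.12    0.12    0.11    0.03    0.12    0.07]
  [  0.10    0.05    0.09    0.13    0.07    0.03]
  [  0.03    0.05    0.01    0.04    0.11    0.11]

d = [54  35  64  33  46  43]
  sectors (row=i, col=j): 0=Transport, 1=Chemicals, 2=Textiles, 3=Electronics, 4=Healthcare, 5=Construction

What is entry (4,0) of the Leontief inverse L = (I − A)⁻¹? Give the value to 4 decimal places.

L[4,0] = 0.1590

Form M = I − A:
  [  0.98   -0.08   -0.03   -0.07   -0.11   -0.06]
  [ -0.03    0.98   -0.11   -0.07   -0.03   -0.12]
  [ -0.09   -0.06    0.99   -0.09   -0.08   -0.04]
  [ -0.12   -0.12   -0.11    0.97   -0.12   -0.07]
  [ -0.10   -0.05   -0.09   -0.13    0.93   -0.03]
  [ -0.03   -0.05   -0.01   -0.04   -0.11    0.89]
Leontief inverse L = M⁻¹:
  [  1.0655    0.1199    0.0748    0.1189    0.1642    0.1063]
  [  0.0739    1.0622    0.1428    0.1141    0.0897    0.1666]
  [  0.1334    0.1036    1.0542    0.1369    0.1376    0.0858]
  [  0.1808    0.1775    0.1676    1.1048    0.2003    0.1373]
  [  0.1590    0.1076    0.1427    0.1893    1.1443    0.0851]
  [  0.0693    0.0862    0.0476    0.0850    0.1626    1.1542]
Total output x = L · d:
  x_0 = 1.0655·54 + 0.1199·35 + 0.0748·64 + 0.1189·33 + 0.1642·46 + 0.1063·43 = 82.5712
  x_1 = 0.0739·54 + 1.0622·35 + 0.1428·64 + 0.1141·33 + 0.0897·46 + 0.1666·43 = 65.3628
  x_2 = 0.1334·54 + 0.1036·35 + 1.0542·64 + 0.1369·33 + 0.1376·46 + 0.0858·43 = 92.8375
  x_3 = 0.1808·54 + 0.1775·35 + 0.1676·64 + 1.1048·33 + 0.2003·46 + 0.1373·43 = 78.2763
  x_4 = 0.1590·54 + 0.1076·35 + 0.1427·64 + 0.1893·33 + 1.1443·46 + 0.0851·43 = 84.0302
  x_5 = 0.0693·54 + 0.0862·35 + 0.0476·64 + 0.0850·33 + 0.1626·46 + 1.1542·43 = 69.7169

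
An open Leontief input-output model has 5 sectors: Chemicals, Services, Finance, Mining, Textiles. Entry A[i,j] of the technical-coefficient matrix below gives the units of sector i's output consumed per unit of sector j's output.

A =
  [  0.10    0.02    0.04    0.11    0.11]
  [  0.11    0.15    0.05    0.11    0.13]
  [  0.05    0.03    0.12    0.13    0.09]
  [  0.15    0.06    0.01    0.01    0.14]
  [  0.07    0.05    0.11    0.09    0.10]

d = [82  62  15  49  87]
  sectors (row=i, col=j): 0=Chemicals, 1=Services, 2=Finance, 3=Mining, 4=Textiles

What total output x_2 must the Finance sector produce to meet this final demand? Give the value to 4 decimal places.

55.5312

Form M = I − A:
  [  0.90   -0.02   -0.04   -0.11   -0.11]
  [ -0.11    0.85   -0.05   -0.11   -0.13]
  [ -0.05   -0.03    0.88   -0.13   -0.09]
  [ -0.15   -0.06   -0.01    0.99   -0.14]
  [ -0.07   -0.05   -0.11   -0.09    0.90]
Leontief inverse L = M⁻¹:
  [  1.1633    0.0524    0.0806    0.1623    0.1831]
  [  0.2056    1.2131    0.1107    0.1941    0.2416]
  [  0.1181    0.0675    1.1690    0.1896    0.1706]
  [  0.2093    0.0948    0.0534    1.0701    0.2111]
  [  0.1373    0.0892    0.1606    0.1536    1.1807]
Total output x = L · d:
  x_0 = 1.1633·82 + 0.0524·62 + 0.0806·15 + 0.1623·49 + 0.1831·87 = 123.7286
  x_1 = 0.2056·82 + 1.2131·62 + 0.1107·15 + 0.1941·49 + 0.2416·87 = 124.2645
  x_2 = 0.1181·82 + 0.0675·62 + 1.1690·15 + 0.1896·49 + 0.1706·87 = 55.5312
  x_3 = 0.2093·82 + 0.0948·62 + 0.0534·15 + 1.0701·49 + 0.2111·87 = 94.6391
  x_4 = 0.1373·82 + 0.0892·62 + 0.1606·15 + 0.1536·49 + 1.1807·87 = 129.4446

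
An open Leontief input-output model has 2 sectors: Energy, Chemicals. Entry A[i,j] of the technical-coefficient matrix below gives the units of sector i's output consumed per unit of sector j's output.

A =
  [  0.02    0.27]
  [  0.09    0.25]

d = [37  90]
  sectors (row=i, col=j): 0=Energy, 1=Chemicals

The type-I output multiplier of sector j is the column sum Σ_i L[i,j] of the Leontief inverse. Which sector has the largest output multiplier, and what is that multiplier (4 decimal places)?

Chemicals (1.7588)

Form M = I − A:
  [  0.98   -0.27]
  [ -0.09    0.75]
Leontief inverse L = M⁻¹:
  [  1.0553    0.3799]
  [  0.1266    1.3789]
Total output x = L · d:
  x_0 = 1.0553·37 + 0.3799·90 = 73.2377
  x_1 = 0.1266·37 + 1.3789·90 = 128.7885
Output multipliers (column sums of L):
  Energy: 1.1819
  Chemicals: 1.7588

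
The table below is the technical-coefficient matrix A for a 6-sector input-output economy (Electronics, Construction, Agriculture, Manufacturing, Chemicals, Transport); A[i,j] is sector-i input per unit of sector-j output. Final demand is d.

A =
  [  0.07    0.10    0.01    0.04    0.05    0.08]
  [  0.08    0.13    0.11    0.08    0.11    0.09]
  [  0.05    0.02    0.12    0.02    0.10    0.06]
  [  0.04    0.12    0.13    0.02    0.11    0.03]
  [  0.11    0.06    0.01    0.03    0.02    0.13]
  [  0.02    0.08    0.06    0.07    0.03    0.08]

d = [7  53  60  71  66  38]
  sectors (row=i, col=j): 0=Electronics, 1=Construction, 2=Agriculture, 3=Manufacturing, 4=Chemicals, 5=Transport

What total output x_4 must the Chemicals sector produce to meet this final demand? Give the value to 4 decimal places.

Form M = I − A:
  [  0.93   -0.10   -0.01   -0.04   -0.05   -0.08]
  [ -0.08    0.87   -0.11   -0.08   -0.11   -0.09]
  [ -0.05   -0.02    0.88   -0.02   -0.10   -0.06]
  [ -0.04   -0.12   -0.13    0.98   -0.11   -0.03]
  [ -0.11   -0.06   -0.01   -0.03    0.98   -0.13]
  [ -0.02   -0.08   -0.06   -0.07   -0.03    0.92]
Leontief inverse L = M⁻¹:
  [  1.1083    0.1567    0.0526    0.0712    0.0915    0.1304]
  [  0.1455    1.2165    0.1864    0.1270    0.1826    0.1738]
  [  0.0885    0.0627    1.1609    0.0446    0.1384    0.1105]
  [  0.0926    0.1807    0.1878    1.0547    0.1655    0.0958]
  [  0.1442    0.1156    0.0494    0.0615    1.0581    0.1786]
  [  0.0543    0.1308    0.1090    0.0978    0.0740    1.1252]
Total output x = L · d:
  x_0 = 1.1083·7 + 0.1567·53 + 0.0526·60 + 0.0712·71 + 0.0915·66 + 0.1304·38 = 35.2715
  x_1 = 0.1455·7 + 1.2165·53 + 0.1864·60 + 0.1270·71 + 0.1826·66 + 0.1738·38 = 104.3514
  x_2 = 0.0885·7 + 0.0627·53 + 1.1609·60 + 0.0446·71 + 0.1384·66 + 0.1105·38 = 90.0955
  x_3 = 0.0926·7 + 0.1807·53 + 0.1878·60 + 1.0547·71 + 0.1655·66 + 0.0958·38 = 110.9368
  x_4 = 0.1442·7 + 0.1156·53 + 0.0494·60 + 0.0615·71 + 1.0581·66 + 0.1786·38 = 91.0879
  x_5 = 0.0543·7 + 0.1308·53 + 0.1090·60 + 0.0978·71 + 0.0740·66 + 1.1252·38 = 68.4321

91.0879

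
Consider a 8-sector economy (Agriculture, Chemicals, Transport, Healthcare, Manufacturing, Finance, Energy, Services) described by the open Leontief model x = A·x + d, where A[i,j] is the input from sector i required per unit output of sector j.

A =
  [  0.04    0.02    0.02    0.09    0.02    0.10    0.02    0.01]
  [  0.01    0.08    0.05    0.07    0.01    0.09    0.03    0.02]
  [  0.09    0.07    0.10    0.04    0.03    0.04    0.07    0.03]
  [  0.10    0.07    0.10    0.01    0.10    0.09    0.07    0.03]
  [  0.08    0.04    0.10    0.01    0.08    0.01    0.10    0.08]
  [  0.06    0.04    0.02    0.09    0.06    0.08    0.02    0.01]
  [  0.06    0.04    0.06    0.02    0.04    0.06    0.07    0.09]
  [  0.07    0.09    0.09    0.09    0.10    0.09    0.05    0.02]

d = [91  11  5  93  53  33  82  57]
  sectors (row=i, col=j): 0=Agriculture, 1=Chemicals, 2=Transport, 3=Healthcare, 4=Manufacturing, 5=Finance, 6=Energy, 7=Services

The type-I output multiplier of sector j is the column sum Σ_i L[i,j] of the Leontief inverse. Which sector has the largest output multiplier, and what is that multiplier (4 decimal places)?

Form M = I − A:
  [  0.96   -0.02   -0.02   -0.09   -0.02   -0.10   -0.02   -0.01]
  [ -0.01    0.92   -0.05   -0.07   -0.01   -0.09   -0.03   -0.02]
  [ -0.09   -0.07    0.90   -0.04   -0.03   -0.04   -0.07   -0.03]
  [ -0.10   -0.07   -0.10    0.99   -0.10   -0.09   -0.07   -0.03]
  [ -0.08   -0.04   -0.10   -0.01    0.92   -0.01   -0.10   -0.08]
  [ -0.06   -0.04   -0.02   -0.09   -0.06    0.92   -0.02   -0.01]
  [ -0.06   -0.04   -0.06   -0.02   -0.04   -0.06    0.93   -0.09]
  [ -0.07   -0.09   -0.09   -0.09   -0.10   -0.09   -0.05    0.98]
Leontief inverse L = M⁻¹:
  [  1.0784    0.0502    0.0553    0.1208    0.0533    0.1428    0.0484    0.0277]
  [  0.0501    1.1174    0.0909    0.1050    0.0436    0.1374    0.0617    0.0399]
  [  0.1414    0.1152    1.1533    0.0849    0.0689    0.0989    0.1126    0.0587]
  [  0.1622    0.1221    0.1635    1.0644    0.1487    0.1570    0.1228    0.0668]
  [  0.1383    0.0897    0.1628    0.0569    1.1262    0.0700    0.1513    0.1165]
  [  0.1044    0.0756    0.0634    0.1251    0.0984    1.1286    0.0555    0.0330]
  [  0.1105    0.0845    0.1121    0.0652    0.0828    0.1165    1.1115    0.1183]
  [  0.1388    0.1484    0.1614    0.1444    0.1560    0.1630    0.1080    1.0585]
Total output x = L · d:
  x_0 = 1.0784·91 + 0.0502·11 + 0.0553·5 + 0.1208·93 + 0.0533·53 + 0.1428·33 + 0.0484·82 + 0.0277·57 = 123.2784
  x_1 = 0.0501·91 + 1.1174·11 + 0.0909·5 + 0.1050·93 + 0.0436·53 + 0.1374·33 + 0.0617·82 + 0.0399·57 = 41.2485
  x_2 = 0.1414·91 + 0.1152·11 + 1.1533·5 + 0.0849·93 + 0.0689·53 + 0.0989·33 + 0.1126·82 + 0.0587·57 = 47.2956
  x_3 = 0.1622·91 + 0.1221·11 + 0.1635·5 + 1.0644·93 + 0.1487·53 + 0.1570·33 + 0.1228·82 + 0.0668·57 = 142.8519
  x_4 = 0.1383·91 + 0.0897·11 + 0.1628·5 + 0.0569·93 + 1.1262·53 + 0.0700·33 + 0.1513·82 + 0.1165·57 = 100.7195
  x_5 = 0.1044·91 + 0.0756·11 + 0.0634·5 + 0.1251·93 + 0.0984·53 + 1.1286·33 + 0.0555·82 + 0.0330·57 = 71.1742
  x_6 = 0.1105·91 + 0.0845·11 + 0.1121·5 + 0.0652·93 + 0.0828·53 + 0.1165·33 + 1.1115·82 + 0.1183·57 = 123.7223
  x_7 = 0.1388·91 + 0.1484·11 + 0.1614·5 + 0.1444·93 + 0.1560·53 + 0.1630·33 + 0.1080·82 + 1.0585·57 = 111.3458
Output multipliers (column sums of L):
  Agriculture: 1.9241
  Chemicals: 1.8031
  Transport: 1.9627
  Healthcare: 1.7668
  Manufacturing: 1.7780
  Finance: 2.0142
  Energy: 1.7717
  Services: 1.5194

Finance (2.0142)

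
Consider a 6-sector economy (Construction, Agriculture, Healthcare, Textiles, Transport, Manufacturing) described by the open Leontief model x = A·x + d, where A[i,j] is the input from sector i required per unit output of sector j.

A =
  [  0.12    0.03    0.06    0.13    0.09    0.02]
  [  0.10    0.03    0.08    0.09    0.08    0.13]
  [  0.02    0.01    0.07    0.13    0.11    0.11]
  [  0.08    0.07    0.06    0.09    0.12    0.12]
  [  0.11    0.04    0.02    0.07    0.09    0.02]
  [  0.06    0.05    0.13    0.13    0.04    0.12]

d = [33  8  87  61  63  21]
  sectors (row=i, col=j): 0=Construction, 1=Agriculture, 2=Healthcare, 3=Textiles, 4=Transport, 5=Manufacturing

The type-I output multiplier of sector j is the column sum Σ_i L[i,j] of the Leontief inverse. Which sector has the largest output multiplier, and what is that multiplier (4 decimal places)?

Form M = I − A:
  [  0.88   -0.03   -0.06   -0.13   -0.09   -0.02]
  [ -0.10    0.97   -0.08   -0.09   -0.08   -0.13]
  [ -0.02   -0.01    0.93   -0.13   -0.11   -0.11]
  [ -0.08   -0.07   -0.06    0.91   -0.12   -0.12]
  [ -0.11   -0.04   -0.02   -0.07    0.91   -0.02]
  [ -0.06   -0.05   -0.13   -0.13   -0.04    0.88]
Leontief inverse L = M⁻¹:
  [  1.1931    0.0651    0.1121    0.2180    0.1697    0.0843]
  [  0.1777    1.0697    0.1491    0.1953    0.1647    0.2111]
  [  0.0868    0.0473    1.1288    0.2190    0.1862    0.1841]
  [  0.1646    0.1120    0.1306    1.1975    0.2088    0.2046]
  [  0.1696    0.0666    0.0595    0.1372    1.1497    0.0660]
  [  0.1363    0.0918    0.2049    0.2414    0.1315    1.2145]
Total output x = L · d:
  x_0 = 1.1931·33 + 0.0651·8 + 0.1121·87 + 0.2180·61 + 0.1697·63 + 0.0843·21 = 75.4059
  x_1 = 0.1777·33 + 1.0697·8 + 0.1491·87 + 0.1953·61 + 0.1647·63 + 0.2111·21 = 54.1165
  x_2 = 0.0868·33 + 0.0473·8 + 1.1288·87 + 0.2190·61 + 0.1862·63 + 0.1841·21 = 130.3984
  x_3 = 0.1646·33 + 0.1120·8 + 0.1306·87 + 1.1975·61 + 0.2088·63 + 0.2046·21 = 108.1888
  x_4 = 0.1696·33 + 0.0666·8 + 0.0595·87 + 0.1372·61 + 1.1497·63 + 0.0660·21 = 93.4857
  x_5 = 0.1363·33 + 0.0918·8 + 0.2049·87 + 0.2414·61 + 0.1315·63 + 1.2145·21 = 71.5749
Output multipliers (column sums of L):
  Construction: 1.9280
  Agriculture: 1.4525
  Healthcare: 1.7850
  Textiles: 2.2083
  Transport: 2.0106
  Manufacturing: 1.9647

Textiles (2.2083)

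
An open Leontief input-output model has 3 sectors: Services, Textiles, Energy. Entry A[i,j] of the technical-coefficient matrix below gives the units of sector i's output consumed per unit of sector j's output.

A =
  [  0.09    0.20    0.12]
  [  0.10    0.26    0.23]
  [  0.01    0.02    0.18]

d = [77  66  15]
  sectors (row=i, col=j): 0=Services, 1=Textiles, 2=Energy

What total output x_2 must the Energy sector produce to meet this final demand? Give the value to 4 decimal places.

22.3730

Form M = I − A:
  [  0.91   -0.20   -0.12]
  [ -0.10    0.74   -0.23]
  [ -0.01   -0.02    0.82]
Leontief inverse L = M⁻¹:
  [  1.1362    0.3140    0.2543]
  [  0.1591    1.4056    0.4175]
  [  0.0177    0.0381    1.2328]
Total output x = L · d:
  x_0 = 1.1362·77 + 0.3140·66 + 0.2543·15 = 112.0231
  x_1 = 0.1591·77 + 1.4056·66 + 0.4175·15 = 111.2812
  x_2 = 0.0177·77 + 0.0381·66 + 1.2328·15 = 22.3730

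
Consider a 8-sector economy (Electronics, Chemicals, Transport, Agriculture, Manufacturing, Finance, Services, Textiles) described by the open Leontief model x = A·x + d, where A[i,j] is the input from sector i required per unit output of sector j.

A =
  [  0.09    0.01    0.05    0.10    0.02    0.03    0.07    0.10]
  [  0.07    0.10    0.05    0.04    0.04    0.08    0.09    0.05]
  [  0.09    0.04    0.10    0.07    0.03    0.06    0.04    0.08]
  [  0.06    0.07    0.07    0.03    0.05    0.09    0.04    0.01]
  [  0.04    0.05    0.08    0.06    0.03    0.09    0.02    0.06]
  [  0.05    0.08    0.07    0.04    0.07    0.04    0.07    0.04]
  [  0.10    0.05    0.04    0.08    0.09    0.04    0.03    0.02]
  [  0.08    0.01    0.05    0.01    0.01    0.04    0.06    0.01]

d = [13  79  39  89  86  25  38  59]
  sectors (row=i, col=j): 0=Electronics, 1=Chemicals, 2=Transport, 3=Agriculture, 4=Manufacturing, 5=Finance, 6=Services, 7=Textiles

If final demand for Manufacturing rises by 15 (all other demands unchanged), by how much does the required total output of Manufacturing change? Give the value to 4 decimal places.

15.9354

Form M = I − A:
  [  0.91   -0.01   -0.05   -0.10   -0.02   -0.03   -0.07   -0.10]
  [ -0.07    0.90   -0.05   -0.04   -0.04   -0.08   -0.09   -0.05]
  [ -0.09   -0.04    0.90   -0.07   -0.03   -0.06   -0.04   -0.08]
  [ -0.06   -0.07   -0.07    0.97   -0.05   -0.09   -0.04   -0.01]
  [ -0.04   -0.05   -0.08   -0.06    0.97   -0.09   -0.02   -0.06]
  [ -0.05   -0.08   -0.07   -0.04   -0.07    0.96   -0.07   -0.04]
  [ -0.10   -0.05   -0.04   -0.08   -0.09   -0.04    0.97   -0.02]
  [ -0.08   -0.01   -0.05   -0.01   -0.01   -0.04   -0.06    0.99]
Leontief inverse L = M⁻¹:
  [  1.1529    0.0460    0.1011    0.1452    0.0536    0.0752    0.1126    0.1370]
  [  0.1403    1.1501    0.1082    0.0930    0.0823    0.1333    0.1423    0.0952]
  [  0.1588    0.0826    1.1593    0.1207    0.0663    0.1108    0.0890    0.1254]
  [  0.1159    0.1120    0.1206    1.0743    0.0840    0.1346    0.0826    0.0502]
  [  0.0960    0.0902    0.1312    0.1005    1.0624    0.1344    0.0625    0.0969]
  [  0.1116    0.1235    0.1235    0.0872    0.1057    1.0894    0.1140    0.0811]
  [  0.1582    0.0908    0.0927    0.1271    0.1230    0.0890    1.0726    0.0621]
  [  0.1188    0.0320    0.0810    0.0419    0.0318    0.0651    0.0861    1.0370]
Total output x = L · d:
  x_0 = 1.1529·13 + 0.0460·79 + 0.1011·39 + 0.1452·89 + 0.0536·86 + 0.0752·25 + 0.1126·38 + 0.1370·59 = 54.3390
  x_1 = 0.1403·13 + 1.1501·79 + 0.1082·39 + 0.0930·89 + 0.0823·86 + 0.1333·25 + 0.1423·38 + 0.0952·59 = 126.6111
  x_2 = 0.1588·13 + 0.0826·79 + 1.1593·39 + 0.1207·89 + 0.0663·86 + 0.1108·25 + 0.0890·38 + 0.1254·59 = 83.7989
  x_3 = 0.1159·13 + 0.1120·79 + 0.1206·39 + 1.0743·89 + 0.0840·86 + 0.1346·25 + 0.0826·38 + 0.0502·59 = 127.3563
  x_4 = 0.0960·13 + 0.0902·79 + 0.1312·39 + 0.1005·89 + 1.0624·86 + 0.1344·25 + 0.0625·38 + 0.0969·59 = 125.2522
  x_5 = 0.1116·13 + 0.1235·79 + 0.1235·39 + 0.0872·89 + 0.1057·86 + 1.0894·25 + 0.1140·38 + 0.0811·59 = 69.2310
  x_6 = 0.1582·13 + 0.0908·79 + 0.0927·39 + 0.1271·89 + 0.1230·86 + 0.0890·25 + 1.0726·38 + 0.0621·59 = 81.3840
  x_7 = 0.1188·13 + 0.0320·79 + 0.0810·39 + 0.0419·89 + 0.0318·86 + 0.0651·25 + 0.0861·38 + 1.0370·59 = 79.7793
Δx_4 = L[4,4] · Δd_4 = 1.0624 · 15 = 15.9354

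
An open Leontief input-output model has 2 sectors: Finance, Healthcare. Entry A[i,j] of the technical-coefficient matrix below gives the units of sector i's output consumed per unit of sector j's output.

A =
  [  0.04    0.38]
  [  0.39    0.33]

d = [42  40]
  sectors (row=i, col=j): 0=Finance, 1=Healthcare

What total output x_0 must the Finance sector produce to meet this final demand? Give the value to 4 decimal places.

Form M = I − A:
  [  0.96   -0.38]
  [ -0.39    0.67]
Leontief inverse L = M⁻¹:
  [  1.3535    0.7677]
  [  0.7879    1.9394]
Total output x = L · d:
  x_0 = 1.3535·42 + 0.7677·40 = 87.5556
  x_1 = 0.7879·42 + 1.9394·40 = 110.6667

87.5556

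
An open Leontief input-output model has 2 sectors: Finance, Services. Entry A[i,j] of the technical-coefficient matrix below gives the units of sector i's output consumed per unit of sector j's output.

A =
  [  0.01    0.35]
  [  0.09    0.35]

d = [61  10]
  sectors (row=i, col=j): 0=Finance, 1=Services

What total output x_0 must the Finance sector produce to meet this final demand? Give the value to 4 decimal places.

70.5065

Form M = I − A:
  [  0.99   -0.35]
  [ -0.09    0.65]
Leontief inverse L = M⁻¹:
  [  1.0621    0.5719]
  [  0.1471    1.6176]
Total output x = L · d:
  x_0 = 1.0621·61 + 0.5719·10 = 70.5065
  x_1 = 0.1471·61 + 1.6176·10 = 25.1471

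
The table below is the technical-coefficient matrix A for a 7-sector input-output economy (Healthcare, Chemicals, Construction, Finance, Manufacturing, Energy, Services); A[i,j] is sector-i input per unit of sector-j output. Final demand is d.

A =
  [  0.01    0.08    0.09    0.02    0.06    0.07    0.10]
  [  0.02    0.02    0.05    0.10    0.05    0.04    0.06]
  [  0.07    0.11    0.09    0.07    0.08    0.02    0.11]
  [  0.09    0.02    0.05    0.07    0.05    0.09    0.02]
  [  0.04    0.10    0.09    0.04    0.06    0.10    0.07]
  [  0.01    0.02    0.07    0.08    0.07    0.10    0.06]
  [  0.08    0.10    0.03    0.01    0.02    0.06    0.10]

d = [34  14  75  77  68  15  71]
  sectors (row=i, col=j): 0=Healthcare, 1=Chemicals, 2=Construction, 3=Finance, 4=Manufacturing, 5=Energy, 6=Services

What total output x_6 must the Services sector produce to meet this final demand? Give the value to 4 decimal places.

102.0730

Form M = I − A:
  [  0.99   -0.08   -0.09   -0.02   -0.06   -0.07   -0.10]
  [ -0.02    0.98   -0.05   -0.10   -0.05   -0.04   -0.06]
  [ -0.07   -0.11    0.91   -0.07   -0.08   -0.02   -0.11]
  [ -0.09   -0.02   -0.05    0.93   -0.05   -0.09   -0.02]
  [ -0.04   -0.10   -0.09   -0.04    0.94   -0.10   -0.07]
  [ -0.01   -0.02   -0.07   -0.08   -0.07    0.90   -0.06]
  [ -0.08   -0.10   -0.03   -0.01   -0.02   -0.06    0.90]
Leontief inverse L = M⁻¹:
  [  1.0464    0.1312    0.1385    0.0633    0.1011    0.1185    0.1591]
  [  0.0521    1.0578    0.0885    0.1333    0.0825    0.0823    0.1020]
  [  0.1172    0.1752    1.1522    0.1227    0.1314    0.0816    0.1839]
  [  0.1197    0.0627    0.0982    1.1086    0.0902    0.1399    0.0705]
  [  0.0794    0.1553    0.1478    0.0923    1.1093    0.1579    0.1361]
  [  0.0460    0.0658    0.1182    0.1221    0.1112    1.1523    0.1121]
  [  0.1089    0.1436    0.0728    0.0470    0.0556    0.1043    1.1540]
Total output x = L · d:
  x_0 = 1.0464·34 + 0.1312·14 + 0.1385·75 + 0.0633·77 + 0.1011·68 + 0.1185·15 + 0.1591·71 = 72.6342
  x_1 = 0.0521·34 + 1.0578·14 + 0.0885·75 + 0.1333·77 + 0.0825·68 + 0.0823·15 + 0.1020·71 = 47.5644
  x_2 = 0.1172·34 + 0.1752·14 + 1.1522·75 + 0.1227·77 + 0.1314·68 + 0.0816·15 + 0.1839·71 = 125.5186
  x_3 = 0.1197·34 + 0.0627·14 + 0.0982·75 + 1.1086·77 + 0.0902·68 + 0.1399·15 + 0.0705·71 = 110.9161
  x_4 = 0.0794·34 + 0.1553·14 + 0.1478·75 + 0.0923·77 + 1.1093·68 + 0.1579·15 + 0.1361·71 = 110.5273
  x_5 = 0.0460·34 + 0.0658·14 + 0.1182·75 + 0.1221·77 + 0.1112·68 + 1.1523·15 + 0.1121·71 = 53.5539
  x_6 = 0.1089·34 + 0.1436·14 + 0.0728·75 + 0.0470·77 + 0.0556·68 + 0.1043·15 + 1.1540·71 = 102.0730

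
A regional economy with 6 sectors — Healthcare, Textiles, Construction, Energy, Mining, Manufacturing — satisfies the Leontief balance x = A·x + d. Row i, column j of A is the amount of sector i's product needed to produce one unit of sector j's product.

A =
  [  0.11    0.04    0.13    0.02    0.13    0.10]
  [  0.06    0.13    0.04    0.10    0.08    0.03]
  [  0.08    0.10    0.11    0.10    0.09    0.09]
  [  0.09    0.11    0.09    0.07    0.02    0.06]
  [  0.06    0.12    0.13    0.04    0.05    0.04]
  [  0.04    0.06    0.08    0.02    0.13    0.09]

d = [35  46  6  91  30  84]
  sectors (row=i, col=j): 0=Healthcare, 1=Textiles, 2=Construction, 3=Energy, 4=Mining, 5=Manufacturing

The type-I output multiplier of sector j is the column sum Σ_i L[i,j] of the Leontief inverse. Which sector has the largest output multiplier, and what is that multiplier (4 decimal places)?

Construction (2.1009)

Form M = I − A:
  [  0.89   -0.04   -0.13   -0.02   -0.13   -0.10]
  [ -0.06    0.87   -0.04   -0.10   -0.08   -0.03]
  [ -0.08   -0.10    0.89   -0.10   -0.09   -0.09]
  [ -0.09   -0.11   -0.09    0.93   -0.02   -0.06]
  [ -0.06   -0.12   -0.13   -0.04    0.95   -0.04]
  [ -0.04   -0.06   -0.08   -0.02   -0.13    0.91]
Leontief inverse L = M⁻¹:
  [  1.1843    0.1337    0.2347    0.0783    0.2208    0.1726]
  [  0.1211    1.2132    0.1161    0.1535    0.1441    0.0812]
  [  0.1592    0.2040    1.2139    0.1671    0.1798    0.1632]
  [  0.1531    0.1894    0.1686    1.1236    0.0927    0.1179]
  [  0.1223    0.2034    0.2094    0.0973    1.1216    0.0966]
  [  0.0949    0.1370    0.1583    0.0669    0.1973    1.1426]
Total output x = L · d:
  x_0 = 1.1843·35 + 0.1337·46 + 0.2347·6 + 0.0783·91 + 0.2208·30 + 0.1726·84 = 77.2559
  x_1 = 0.1211·35 + 1.2132·46 + 0.1161·6 + 0.1535·91 + 0.1441·30 + 0.0812·84 = 85.8573
  x_2 = 0.1592·35 + 0.2040·46 + 1.2139·6 + 0.1671·91 + 0.1798·30 + 0.1632·84 = 56.5536
  x_3 = 0.1531·35 + 0.1894·46 + 0.1686·6 + 1.1236·91 + 0.0927·30 + 0.1179·84 = 130.0112
  x_4 = 0.1223·35 + 0.2034·46 + 0.2094·6 + 0.0973·91 + 1.1216·30 + 0.0966·84 = 65.5081
  x_5 = 0.0949·35 + 0.1370·46 + 0.1583·6 + 0.0669·91 + 0.1973·30 + 1.1426·84 = 118.5519
Output multipliers (column sums of L):
  Healthcare: 1.8349
  Textiles: 2.0807
  Construction: 2.1009
  Energy: 1.6867
  Mining: 1.9563
  Manufacturing: 1.7741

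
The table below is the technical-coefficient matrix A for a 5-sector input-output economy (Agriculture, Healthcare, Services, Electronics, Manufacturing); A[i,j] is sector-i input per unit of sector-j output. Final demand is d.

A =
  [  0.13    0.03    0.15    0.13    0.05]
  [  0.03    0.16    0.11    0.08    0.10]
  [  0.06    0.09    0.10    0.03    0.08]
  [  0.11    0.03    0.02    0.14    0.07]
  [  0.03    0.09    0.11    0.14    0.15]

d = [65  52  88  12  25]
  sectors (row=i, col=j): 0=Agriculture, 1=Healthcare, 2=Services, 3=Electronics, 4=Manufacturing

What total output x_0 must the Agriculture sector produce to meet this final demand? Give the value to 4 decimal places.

108.4755

Form M = I − A:
  [  0.87   -0.03   -0.15   -0.13   -0.05]
  [ -0.03    0.84   -0.11   -0.08   -0.10]
  [ -0.06   -0.09    0.90   -0.03   -0.08]
  [ -0.11   -0.03   -0.02    0.86   -0.07]
  [ -0.03   -0.09   -0.11   -0.14    0.85]
Leontief inverse L = M⁻¹:
  [  1.2000    0.0882    0.2303    0.2173    0.1205]
  [  0.0830    1.2393    0.1912    0.1642    0.1822]
  [  0.1020    0.1469    1.1653    0.0926    0.1406]
  [  0.1662    0.0714    0.0789    1.2178    0.1259]
  [  0.0917    0.1651    0.1922    0.2376    1.2389]
Total output x = L · d:
  x_0 = 1.2000·65 + 0.0882·52 + 0.2303·88 + 0.2173·12 + 0.1205·25 = 108.4755
  x_1 = 0.0830·65 + 1.2393·52 + 0.1912·88 + 0.1642·12 + 0.1822·25 = 93.1881
  x_2 = 0.1020·65 + 0.1469·52 + 1.1653·88 + 0.0926·12 + 0.1406·25 = 121.4384
  x_3 = 0.1662·65 + 0.0714·52 + 0.0789·88 + 1.2178·12 + 0.1259·25 = 39.2168
  x_4 = 0.0917·65 + 0.1651·52 + 0.1922·88 + 0.2376·12 + 1.2389·25 = 65.2821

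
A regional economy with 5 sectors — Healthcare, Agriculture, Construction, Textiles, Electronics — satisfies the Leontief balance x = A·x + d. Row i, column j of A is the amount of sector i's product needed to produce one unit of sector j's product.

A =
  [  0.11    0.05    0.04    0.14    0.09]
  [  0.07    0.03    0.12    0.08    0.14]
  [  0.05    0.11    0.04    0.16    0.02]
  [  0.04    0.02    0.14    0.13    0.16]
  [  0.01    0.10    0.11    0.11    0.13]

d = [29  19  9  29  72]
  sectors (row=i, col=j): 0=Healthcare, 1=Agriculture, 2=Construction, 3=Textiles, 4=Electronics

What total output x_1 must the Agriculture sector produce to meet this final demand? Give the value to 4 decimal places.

46.7429

Form M = I − A:
  [  0.89   -0.05   -0.04   -0.14   -0.09]
  [ -0.07    0.97   -0.12   -0.08   -0.14]
  [ -0.05   -0.11    0.96   -0.16   -0.02]
  [ -0.04   -0.02   -0.14    0.87   -0.16]
  [ -0.01   -0.10   -0.11   -0.11    0.87]
Leontief inverse L = M⁻¹:
  [  1.1504    0.0959    0.1154    0.2380    0.1809]
  [  0.1067    1.0849    0.1920    0.1805    0.2232]
  [  0.0861    0.1461    1.1110    0.2446    0.1029]
  [  0.0777    0.0813    0.2238    1.2428    0.2548]
  [  0.0462    0.1546    0.1922    0.2115    1.2224]
Total output x = L · d:
  x_0 = 1.1504·29 + 0.0959·19 + 0.1154·9 + 0.2380·29 + 0.1809·72 = 56.1459
  x_1 = 0.1067·29 + 1.0849·19 + 0.1920·9 + 0.1805·29 + 0.2232·72 = 46.7429
  x_2 = 0.0861·29 + 0.1461·19 + 1.1110·9 + 0.2446·29 + 0.1029·72 = 29.7750
  x_3 = 0.0777·29 + 0.0813·19 + 0.2238·9 + 1.2428·29 + 0.2548·72 = 60.1996
  x_4 = 0.0462·29 + 0.1546·19 + 0.1922·9 + 0.2115·29 + 1.2224·72 = 100.1528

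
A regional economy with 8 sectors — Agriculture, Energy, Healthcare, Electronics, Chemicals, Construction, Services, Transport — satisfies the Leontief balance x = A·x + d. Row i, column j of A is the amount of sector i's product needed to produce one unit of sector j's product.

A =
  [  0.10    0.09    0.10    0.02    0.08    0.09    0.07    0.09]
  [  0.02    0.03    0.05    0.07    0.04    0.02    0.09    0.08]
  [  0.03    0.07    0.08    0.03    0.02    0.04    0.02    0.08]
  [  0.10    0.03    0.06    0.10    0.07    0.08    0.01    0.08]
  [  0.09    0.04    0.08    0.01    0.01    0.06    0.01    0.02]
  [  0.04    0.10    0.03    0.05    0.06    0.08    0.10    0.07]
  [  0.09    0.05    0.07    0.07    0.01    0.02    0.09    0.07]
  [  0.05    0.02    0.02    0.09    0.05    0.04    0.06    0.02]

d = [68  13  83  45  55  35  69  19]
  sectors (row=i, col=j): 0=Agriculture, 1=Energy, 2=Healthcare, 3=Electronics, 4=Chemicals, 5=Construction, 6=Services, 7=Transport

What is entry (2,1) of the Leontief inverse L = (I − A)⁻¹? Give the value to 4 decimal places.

Form M = I − A:
  [  0.90   -0.09   -0.10   -0.02   -0.08   -0.09   -0.07   -0.09]
  [ -0.02    0.97   -0.05   -0.07   -0.04   -0.02   -0.09   -0.08]
  [ -0.03   -0.07    0.92   -0.03   -0.02   -0.04   -0.02   -0.08]
  [ -0.10   -0.03   -0.06    0.90   -0.07   -0.08   -0.01   -0.08]
  [ -0.09   -0.04   -0.08   -0.01    0.99   -0.06   -0.01   -0.02]
  [ -0.04   -0.10   -0.03   -0.05   -0.06    0.92   -0.10   -0.07]
  [ -0.09   -0.05   -0.07   -0.07   -0.01   -0.02    0.91   -0.07]
  [ -0.05   -0.02   -0.02   -0.09   -0.05   -0.04   -0.06    0.98]
Leontief inverse L = M⁻¹:
  [  1.1719    0.1550    0.1714    0.0809    0.1290    0.1511    0.1390    0.1642]
  [  0.0688    1.0655    0.0933    0.1140    0.0696    0.0566    0.1292    0.1249]
  [  0.0677    0.1041    1.1180    0.0681    0.0482    0.0731    0.0574    0.1219]
  [  0.1662    0.0851    0.1205    1.1536    0.1171    0.1389    0.0625    0.1430]
  [  0.1261    0.0776    0.1187    0.0393    1.0379    0.0940    0.0462    0.0620]
  [  0.1015    0.1504    0.0867    0.1062    0.1002    1.1289    0.1596    0.1314]
  [  0.1488    0.0969    0.1253    0.1208    0.0490    0.0662    1.1403    0.1288]
  [  0.0975    0.0556    0.0618    0.1275    0.0798    0.0780    0.0953    1.0634]
Total output x = L · d:
  x_0 = 1.1719·68 + 0.1550·13 + 0.1714·83 + 0.0809·45 + 0.1290·55 + 0.1511·35 + 0.1390·69 + 0.1642·19 = 124.6588
  x_1 = 0.0688·68 + 1.0655·13 + 0.0933·83 + 0.1140·45 + 0.0696·55 + 0.0566·35 + 0.1292·69 + 0.1249·19 = 48.4965
  x_2 = 0.0677·68 + 0.1041·13 + 1.1180·83 + 0.0681·45 + 0.0482·55 + 0.0731·35 + 0.0574·69 + 0.1219·19 = 113.3092
  x_3 = 0.1662·68 + 0.0851·13 + 0.1205·83 + 1.1536·45 + 0.1171·55 + 0.1389·35 + 0.0625·69 + 0.1430·19 = 92.6531
  x_4 = 0.1261·68 + 0.0776·13 + 0.1187·83 + 0.0393·45 + 1.0379·55 + 0.0940·35 + 0.0462·69 + 0.0620·19 = 85.9474
  x_5 = 0.1015·68 + 0.1504·13 + 0.0867·83 + 0.1062·45 + 0.1002·55 + 1.1289·35 + 0.1596·69 + 0.1314·19 = 79.3580
  x_6 = 0.1488·68 + 0.0969·13 + 0.1253·83 + 0.1208·45 + 0.0490·55 + 0.0662·35 + 1.1403·69 + 0.1288·19 = 113.3591
  x_7 = 0.0975·68 + 0.0556·13 + 0.0618·83 + 0.1275·45 + 0.0798·55 + 0.0780·35 + 0.0953·69 + 1.0634·19 = 52.1235

L[2,1] = 0.1041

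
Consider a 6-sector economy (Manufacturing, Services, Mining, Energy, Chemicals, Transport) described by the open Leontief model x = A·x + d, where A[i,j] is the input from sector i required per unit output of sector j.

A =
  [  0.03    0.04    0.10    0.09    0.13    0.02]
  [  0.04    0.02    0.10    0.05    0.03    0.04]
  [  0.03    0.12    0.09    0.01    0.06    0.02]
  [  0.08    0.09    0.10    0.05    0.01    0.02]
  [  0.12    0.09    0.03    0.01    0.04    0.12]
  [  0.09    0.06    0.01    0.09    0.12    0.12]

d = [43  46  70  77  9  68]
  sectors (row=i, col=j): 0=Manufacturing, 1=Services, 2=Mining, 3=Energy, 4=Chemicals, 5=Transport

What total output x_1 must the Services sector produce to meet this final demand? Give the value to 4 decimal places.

70.8583

Form M = I − A:
  [  0.97   -0.04   -0.10   -0.09   -0.13   -0.02]
  [ -0.04    0.98   -0.10   -0.05   -0.03   -0.04]
  [ -0.03   -0.12    0.91   -0.01   -0.06   -0.02]
  [ -0.08   -0.09   -0.10    0.95   -0.01   -0.02]
  [ -0.12   -0.09   -0.03   -0.01    0.96   -0.12]
  [ -0.09   -0.06   -0.01   -0.09   -0.12    0.88]
Leontief inverse L = M⁻¹:
  [  1.0746    0.0912    0.1469    0.1153    0.1659    0.0571]
  [  0.0664    1.0551    0.1335    0.0697    0.0588    0.0621]
  [  0.0593    0.1547    1.1293    0.0310    0.0896    0.0470]
  [  0.1079    0.1277    0.1460    1.0756    0.0442    0.0420]
  [  0.1621    0.1307    0.0755    0.0498    1.0931    0.1615]
  [  0.1482    0.1139    0.0622    0.1337    0.1756    1.1733]
Total output x = L · d:
  x_0 = 1.0746·43 + 0.0912·46 + 0.1469·70 + 0.1153·77 + 0.1659·9 + 0.0571·68 = 74.9381
  x_1 = 0.0664·43 + 1.0551·46 + 0.1335·70 + 0.0697·77 + 0.0588·9 + 0.0621·68 = 70.8583
  x_2 = 0.0593·43 + 0.1547·46 + 1.1293·70 + 0.0310·77 + 0.0896·9 + 0.0470·68 = 95.1067
  x_3 = 0.1079·43 + 0.1277·46 + 0.1460·70 + 1.0756·77 + 0.0442·9 + 0.0420·68 = 106.8049
  x_4 = 0.1621·43 + 0.1307·46 + 0.0755·70 + 0.0498·77 + 1.0931·9 + 0.1615·68 = 42.9230
  x_5 = 0.1482·43 + 0.1139·46 + 0.0622·70 + 0.1337·77 + 0.1756·9 + 1.1733·68 = 107.6252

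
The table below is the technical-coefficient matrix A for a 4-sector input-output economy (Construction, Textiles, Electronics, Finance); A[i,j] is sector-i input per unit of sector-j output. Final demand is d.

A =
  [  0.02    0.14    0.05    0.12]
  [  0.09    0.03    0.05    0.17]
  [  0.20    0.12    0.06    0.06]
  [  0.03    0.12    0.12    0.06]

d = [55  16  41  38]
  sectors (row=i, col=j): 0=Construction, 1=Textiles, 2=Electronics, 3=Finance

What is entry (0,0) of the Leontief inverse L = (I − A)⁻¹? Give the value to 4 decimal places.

L[0,0] = 1.0609

Form M = I − A:
  [  0.98   -0.14   -0.05   -0.12]
  [ -0.09    0.97   -0.05   -0.17]
  [ -0.20   -0.12    0.94   -0.06]
  [ -0.03   -0.12   -0.12    0.94]
Leontief inverse L = M⁻¹:
  [  1.0609    0.1857    0.0886    0.1747]
  [  0.1254    1.0875    0.0924    0.2186]
  [  0.2469    0.1891    1.1044    0.1362]
  [  0.0814    0.1689    0.1556    1.1147]
Total output x = L · d:
  x_0 = 1.0609·55 + 0.1857·16 + 0.0886·41 + 0.1747·38 = 71.5903
  x_1 = 0.1254·55 + 1.0875·16 + 0.0924·41 + 0.2186·38 = 36.3942
  x_2 = 0.2469·55 + 0.1891·16 + 1.1044·41 + 0.1362·38 = 67.0643
  x_3 = 0.0814·55 + 0.1689·16 + 0.1556·41 + 1.1147·38 = 55.9178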